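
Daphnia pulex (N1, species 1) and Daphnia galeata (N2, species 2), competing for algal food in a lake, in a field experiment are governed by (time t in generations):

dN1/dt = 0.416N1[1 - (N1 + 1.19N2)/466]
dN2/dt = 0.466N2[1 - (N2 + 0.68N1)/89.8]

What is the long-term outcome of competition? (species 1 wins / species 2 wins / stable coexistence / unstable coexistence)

species 1 excludes species 2

Compare the nullcline intercepts: K1/α12 = 466/1.19 = 392 > K2 = 89.8; K2/α21 = 89.8/0.68 = 132 < K1 = 466.
Since the inequalities point opposite ways, species 1 can invade but species 2 cannot.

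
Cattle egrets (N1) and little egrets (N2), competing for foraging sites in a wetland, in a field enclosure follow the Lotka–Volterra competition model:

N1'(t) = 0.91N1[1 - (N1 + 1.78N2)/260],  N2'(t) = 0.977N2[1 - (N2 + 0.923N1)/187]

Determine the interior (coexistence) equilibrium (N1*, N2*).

Setting both brackets to zero gives the nullclines N1 + 1.78N2 = 260 and 0.923N1 + N2 = 187.
Substituting N2 = 187 - 0.923N1 into the first: N1(1 - 1.78·0.923) = 260 - 1.78·187.
So N1* = -72.9/-0.643 = 113, and then N2* = 187 - 0.923·113 = 82.4.

N1* ≈ 113, N2* ≈ 82.4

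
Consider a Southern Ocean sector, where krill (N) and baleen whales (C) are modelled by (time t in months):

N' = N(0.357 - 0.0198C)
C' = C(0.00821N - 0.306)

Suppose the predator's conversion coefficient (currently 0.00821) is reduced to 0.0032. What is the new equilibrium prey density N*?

N* ≈ 95.6

At the interior fixed point, setting dC/dt = 0 with C > 0 fixes N* = (predator death rate)/(NC coefficient) — independent of the other coefficients.
With the change, N* = 0.306/0.0032 = 95.6; it rises from 37.3.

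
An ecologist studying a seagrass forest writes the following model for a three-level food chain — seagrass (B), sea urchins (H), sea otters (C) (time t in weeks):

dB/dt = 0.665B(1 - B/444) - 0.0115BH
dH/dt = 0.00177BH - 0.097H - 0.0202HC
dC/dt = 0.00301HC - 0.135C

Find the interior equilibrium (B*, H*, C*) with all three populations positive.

From dC/dt = 0: 0.00301H* = 0.135, so H* = 44.9.
From dB/dt = 0: 0.665(1 - B*/444) = 0.0115·44.9, giving B* = 444·(1 - 0.776) = 99.6.
From dH/dt = 0: 0.00177·99.6 - 0.097 = 0.0202C*, so C* = 0.0793/0.0202 = 3.93.

B* ≈ 99.6, H* ≈ 44.9, C* ≈ 3.93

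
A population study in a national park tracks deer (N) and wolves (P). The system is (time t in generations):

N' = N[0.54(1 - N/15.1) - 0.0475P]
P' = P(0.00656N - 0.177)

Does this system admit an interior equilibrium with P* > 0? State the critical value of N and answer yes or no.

The predator equation gives dP/dt > 0 only when N > 0.177/0.00656 = 27.
Without the predator, N → K = 15.1. Since 15.1 < 27, the predator cannot invade.

Threshold N = 27; K < 27, so no, the predator goes extinct.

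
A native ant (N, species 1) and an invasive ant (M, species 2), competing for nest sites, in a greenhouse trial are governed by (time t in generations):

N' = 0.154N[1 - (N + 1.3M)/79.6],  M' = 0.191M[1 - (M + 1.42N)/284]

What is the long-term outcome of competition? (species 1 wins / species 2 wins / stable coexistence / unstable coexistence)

Compare the nullcline intercepts: K1/α12 = 79.6/1.3 = 61.2 < K2 = 284; K2/α21 = 284/1.42 = 200 > K1 = 79.6.
Since the inequalities point opposite ways, species 2 can invade but species 1 cannot.

species 2 excludes species 1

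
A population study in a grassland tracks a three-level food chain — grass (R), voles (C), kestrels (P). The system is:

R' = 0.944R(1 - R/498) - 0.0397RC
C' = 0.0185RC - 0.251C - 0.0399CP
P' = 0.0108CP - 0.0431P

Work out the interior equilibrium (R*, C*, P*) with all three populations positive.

From dP/dt = 0: 0.0108C* = 0.0431, so C* = 3.99.
From dR/dt = 0: 0.944(1 - R*/498) = 0.0397·3.99, giving R* = 498·(1 - 0.168) = 414.
From dC/dt = 0: 0.0185·414 - 0.251 = 0.0399P*, so P* = 7.42/0.0399 = 186.

R* ≈ 414, C* ≈ 3.99, P* ≈ 186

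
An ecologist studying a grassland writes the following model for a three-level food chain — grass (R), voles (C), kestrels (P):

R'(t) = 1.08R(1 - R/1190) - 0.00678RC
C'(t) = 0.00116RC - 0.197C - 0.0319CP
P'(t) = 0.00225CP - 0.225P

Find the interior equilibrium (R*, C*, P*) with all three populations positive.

From dP/dt = 0: 0.00225C* = 0.225, so C* = 100.
From dR/dt = 0: 1.08(1 - R*/1190) = 0.00678·100, giving R* = 1190·(1 - 0.628) = 443.
From dC/dt = 0: 0.00116·443 - 0.197 = 0.0319P*, so P* = 0.317/0.0319 = 9.93.

R* ≈ 443, C* ≈ 100, P* ≈ 9.93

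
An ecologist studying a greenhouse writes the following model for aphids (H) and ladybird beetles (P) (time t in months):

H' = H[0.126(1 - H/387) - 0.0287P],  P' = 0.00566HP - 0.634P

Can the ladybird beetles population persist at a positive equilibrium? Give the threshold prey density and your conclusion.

Threshold H = 112; K > 112, so yes, the predator persists.

The predator equation gives dP/dt > 0 only when H > 0.634/0.00566 = 112.
Without the predator, H → K = 387. Since 387 > 112, the predator can invade and persist.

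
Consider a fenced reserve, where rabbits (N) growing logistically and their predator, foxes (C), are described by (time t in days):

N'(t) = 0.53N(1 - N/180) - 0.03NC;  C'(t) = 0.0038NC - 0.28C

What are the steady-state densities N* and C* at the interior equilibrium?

From dC/dt = 0 with C > 0: 0.0038N* = 0.28, so N* = 73.7.
Substitute into dN/dt = 0: 0.53(1 - 73.7/180) = 0.03C*.
The bracket is 0.591, giving C* = 0.313/0.03 = 10.4.

N* ≈ 73.7, C* ≈ 10.4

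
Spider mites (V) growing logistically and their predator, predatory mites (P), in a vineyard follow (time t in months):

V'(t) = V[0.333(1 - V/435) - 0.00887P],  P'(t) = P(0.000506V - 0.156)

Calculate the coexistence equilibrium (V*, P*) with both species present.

V* ≈ 308, P* ≈ 10.9

From dP/dt = 0 with P > 0: 0.000506V* = 0.156, so V* = 308.
Substitute into dV/dt = 0: 0.333(1 - 308/435) = 0.00887P*.
The bracket is 0.291, giving P* = 0.097/0.00887 = 10.9.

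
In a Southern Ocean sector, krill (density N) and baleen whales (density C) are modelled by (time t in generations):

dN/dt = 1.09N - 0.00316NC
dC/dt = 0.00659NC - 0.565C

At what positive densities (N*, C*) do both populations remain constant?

N* ≈ 85.7, C* ≈ 345

Set dC/dt = 0 with C > 0: 0.00659N - 0.565 = 0, so N* = 0.565/0.00659 = 85.7.
Set dN/dt = 0 with N > 0: 1.09 - 0.00316C = 0, so C* = 1.09/0.00316 = 345.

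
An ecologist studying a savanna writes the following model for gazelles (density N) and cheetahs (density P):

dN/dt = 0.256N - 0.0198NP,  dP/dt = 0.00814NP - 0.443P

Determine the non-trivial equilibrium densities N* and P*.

N* ≈ 54.4, P* ≈ 12.9

Set dP/dt = 0 with P > 0: 0.00814N - 0.443 = 0, so N* = 0.443/0.00814 = 54.4.
Set dN/dt = 0 with N > 0: 0.256 - 0.0198P = 0, so P* = 0.256/0.0198 = 12.9.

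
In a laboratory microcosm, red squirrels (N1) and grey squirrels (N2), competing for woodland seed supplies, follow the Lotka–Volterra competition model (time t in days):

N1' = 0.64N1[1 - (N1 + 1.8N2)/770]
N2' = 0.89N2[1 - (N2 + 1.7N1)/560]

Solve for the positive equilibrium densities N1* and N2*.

N1* ≈ 116, N2* ≈ 364

Setting both brackets to zero gives the nullclines N1 + 1.8N2 = 770 and 1.7N1 + N2 = 560.
Substituting N2 = 560 - 1.7N1 into the first: N1(1 - 1.8·1.7) = 770 - 1.8·560.
So N1* = -238/-2.06 = 116, and then N2* = 560 - 1.7·116 = 364.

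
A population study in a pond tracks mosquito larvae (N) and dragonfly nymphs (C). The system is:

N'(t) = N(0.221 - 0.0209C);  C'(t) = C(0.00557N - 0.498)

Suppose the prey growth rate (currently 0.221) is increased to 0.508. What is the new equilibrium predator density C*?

C* ≈ 24.3

At the interior fixed point, setting dN/dt = 0 with N > 0 fixes C* = (prey growth rate)/(NC coefficient) — independent of the other coefficients.
With the change, C* = 0.508/0.0209 = 24.3; it rises from 10.6.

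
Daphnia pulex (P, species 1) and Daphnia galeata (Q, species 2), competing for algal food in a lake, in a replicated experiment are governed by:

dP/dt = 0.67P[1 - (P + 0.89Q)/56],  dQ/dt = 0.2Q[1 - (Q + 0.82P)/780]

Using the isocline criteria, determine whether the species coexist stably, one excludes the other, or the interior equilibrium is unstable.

species 2 excludes species 1

Compare the nullcline intercepts: K1/α12 = 56/0.89 = 62.9 < K2 = 780; K2/α21 = 780/0.82 = 951 > K1 = 56.
Since the inequalities point opposite ways, species 2 can invade but species 1 cannot.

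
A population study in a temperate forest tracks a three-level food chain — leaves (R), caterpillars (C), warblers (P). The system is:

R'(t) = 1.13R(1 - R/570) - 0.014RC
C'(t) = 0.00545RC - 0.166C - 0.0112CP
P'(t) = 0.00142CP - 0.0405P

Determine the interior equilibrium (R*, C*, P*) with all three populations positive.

From dP/dt = 0: 0.00142C* = 0.0405, so C* = 28.5.
From dR/dt = 0: 1.13(1 - R*/570) = 0.014·28.5, giving R* = 570·(1 - 0.353) = 369.
From dC/dt = 0: 0.00545·369 - 0.166 = 0.0112P*, so P* = 1.84/0.0112 = 165.

R* ≈ 369, C* ≈ 28.5, P* ≈ 165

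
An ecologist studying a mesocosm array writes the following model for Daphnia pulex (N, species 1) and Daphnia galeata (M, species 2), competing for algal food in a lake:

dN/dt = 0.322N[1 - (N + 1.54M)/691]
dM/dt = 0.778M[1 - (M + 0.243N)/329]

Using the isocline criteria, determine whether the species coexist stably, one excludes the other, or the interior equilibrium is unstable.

stable coexistence

Compare the nullcline intercepts: K1/α12 = 691/1.54 = 449 > K2 = 329; K2/α21 = 329/0.243 = 1350 > K1 = 691.
Since both inequalities hold, each species can invade when rare, so the interior equilibrium is stable.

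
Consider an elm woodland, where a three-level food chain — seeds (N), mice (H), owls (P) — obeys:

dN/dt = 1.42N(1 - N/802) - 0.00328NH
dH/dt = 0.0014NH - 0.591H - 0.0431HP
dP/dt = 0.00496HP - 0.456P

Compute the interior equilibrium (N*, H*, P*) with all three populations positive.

From dP/dt = 0: 0.00496H* = 0.456, so H* = 91.9.
From dN/dt = 0: 1.42(1 - N*/802) = 0.00328·91.9, giving N* = 802·(1 - 0.212) = 632.
From dH/dt = 0: 0.0014·632 - 0.591 = 0.0431P*, so P* = 0.293/0.0431 = 6.81.

N* ≈ 632, H* ≈ 91.9, P* ≈ 6.81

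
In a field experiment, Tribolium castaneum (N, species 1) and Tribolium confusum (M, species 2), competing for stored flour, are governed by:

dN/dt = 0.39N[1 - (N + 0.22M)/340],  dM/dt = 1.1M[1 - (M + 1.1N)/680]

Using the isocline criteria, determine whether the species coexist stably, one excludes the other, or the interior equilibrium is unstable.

stable coexistence

Compare the nullcline intercepts: K1/α12 = 340/0.22 = 1550 > K2 = 680; K2/α21 = 680/1.1 = 618 > K1 = 340.
Since both inequalities hold, each species can invade when rare, so the interior equilibrium is stable.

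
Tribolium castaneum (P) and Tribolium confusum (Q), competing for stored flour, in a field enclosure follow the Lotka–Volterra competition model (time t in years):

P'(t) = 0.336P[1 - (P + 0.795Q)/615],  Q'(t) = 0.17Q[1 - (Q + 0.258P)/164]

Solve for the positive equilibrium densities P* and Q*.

P* ≈ 610, Q* ≈ 6.71

Setting both brackets to zero gives the nullclines P + 0.795Q = 615 and 0.258P + Q = 164.
Substituting Q = 164 - 0.258P into the first: P(1 - 0.795·0.258) = 615 - 0.795·164.
So P* = 485/0.795 = 610, and then Q* = 164 - 0.258·610 = 6.71.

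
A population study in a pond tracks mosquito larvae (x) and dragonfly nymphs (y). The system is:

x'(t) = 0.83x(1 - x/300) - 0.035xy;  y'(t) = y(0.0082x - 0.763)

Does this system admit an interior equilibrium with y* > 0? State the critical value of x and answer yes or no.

The predator equation gives dy/dt > 0 only when x > 0.763/0.0082 = 93.
Without the predator, x → K = 300. Since 300 > 93, the predator can invade and persist.

Threshold x = 93; K > 93, so yes, the predator persists.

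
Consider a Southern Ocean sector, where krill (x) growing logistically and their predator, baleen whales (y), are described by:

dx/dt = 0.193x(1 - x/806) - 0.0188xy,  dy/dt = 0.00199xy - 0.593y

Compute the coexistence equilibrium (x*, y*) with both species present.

x* ≈ 298, y* ≈ 6.47

From dy/dt = 0 with y > 0: 0.00199x* = 0.593, so x* = 298.
Substitute into dx/dt = 0: 0.193(1 - 298/806) = 0.0188y*.
The bracket is 0.63, giving y* = 0.122/0.0188 = 6.47.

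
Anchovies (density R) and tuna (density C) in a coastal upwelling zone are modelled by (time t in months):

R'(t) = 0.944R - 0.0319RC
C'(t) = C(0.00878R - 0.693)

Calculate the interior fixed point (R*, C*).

Set dC/dt = 0 with C > 0: 0.00878R - 0.693 = 0, so R* = 0.693/0.00878 = 78.9.
Set dR/dt = 0 with R > 0: 0.944 - 0.0319C = 0, so C* = 0.944/0.0319 = 29.6.

R* ≈ 78.9, C* ≈ 29.6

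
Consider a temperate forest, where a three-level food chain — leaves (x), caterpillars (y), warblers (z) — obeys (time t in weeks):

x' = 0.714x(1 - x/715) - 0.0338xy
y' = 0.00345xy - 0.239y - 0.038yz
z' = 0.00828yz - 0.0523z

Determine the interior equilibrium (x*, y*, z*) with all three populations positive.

From dz/dt = 0: 0.00828y* = 0.0523, so y* = 6.32.
From dx/dt = 0: 0.714(1 - x*/715) = 0.0338·6.32, giving x* = 715·(1 - 0.299) = 501.
From dy/dt = 0: 0.00345·501 - 0.239 = 0.038z*, so z* = 1.49/0.038 = 39.2.

x* ≈ 501, y* ≈ 6.32, z* ≈ 39.2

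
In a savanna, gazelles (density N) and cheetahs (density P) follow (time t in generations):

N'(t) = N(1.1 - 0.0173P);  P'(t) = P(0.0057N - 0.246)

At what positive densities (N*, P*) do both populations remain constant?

N* ≈ 43.2, P* ≈ 63.6

Set dP/dt = 0 with P > 0: 0.0057N - 0.246 = 0, so N* = 0.246/0.0057 = 43.2.
Set dN/dt = 0 with N > 0: 1.1 - 0.0173P = 0, so P* = 1.1/0.0173 = 63.6.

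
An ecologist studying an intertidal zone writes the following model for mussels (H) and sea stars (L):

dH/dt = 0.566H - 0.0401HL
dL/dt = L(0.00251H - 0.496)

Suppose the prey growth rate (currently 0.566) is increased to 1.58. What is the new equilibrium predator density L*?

At the interior fixed point, setting dH/dt = 0 with H > 0 fixes L* = (prey growth rate)/(HL coefficient) — independent of the other coefficients.
With the change, L* = 1.58/0.0401 = 39.4; it rises from 14.1.

L* ≈ 39.4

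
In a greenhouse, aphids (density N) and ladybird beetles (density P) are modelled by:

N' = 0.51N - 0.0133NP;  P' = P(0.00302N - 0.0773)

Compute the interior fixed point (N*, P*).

Set dP/dt = 0 with P > 0: 0.00302N - 0.0773 = 0, so N* = 0.0773/0.00302 = 25.6.
Set dN/dt = 0 with N > 0: 0.51 - 0.0133P = 0, so P* = 0.51/0.0133 = 38.3.

N* ≈ 25.6, P* ≈ 38.3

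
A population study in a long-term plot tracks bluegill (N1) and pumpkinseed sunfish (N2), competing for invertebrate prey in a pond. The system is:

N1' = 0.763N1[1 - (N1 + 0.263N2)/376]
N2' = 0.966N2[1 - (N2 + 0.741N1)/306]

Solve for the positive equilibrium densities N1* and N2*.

N1* ≈ 367, N2* ≈ 34

Setting both brackets to zero gives the nullclines N1 + 0.263N2 = 376 and 0.741N1 + N2 = 306.
Substituting N2 = 306 - 0.741N1 into the first: N1(1 - 0.263·0.741) = 376 - 0.263·306.
So N1* = 296/0.805 = 367, and then N2* = 306 - 0.741·367 = 34.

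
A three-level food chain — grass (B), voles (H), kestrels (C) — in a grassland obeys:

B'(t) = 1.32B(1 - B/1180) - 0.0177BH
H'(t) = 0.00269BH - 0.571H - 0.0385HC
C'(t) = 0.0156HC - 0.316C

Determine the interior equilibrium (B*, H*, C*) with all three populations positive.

B* ≈ 859, H* ≈ 20.3, C* ≈ 45.2

From dC/dt = 0: 0.0156H* = 0.316, so H* = 20.3.
From dB/dt = 0: 1.32(1 - B*/1180) = 0.0177·20.3, giving B* = 1180·(1 - 0.272) = 859.
From dH/dt = 0: 0.00269·859 - 0.571 = 0.0385C*, so C* = 1.74/0.0385 = 45.2.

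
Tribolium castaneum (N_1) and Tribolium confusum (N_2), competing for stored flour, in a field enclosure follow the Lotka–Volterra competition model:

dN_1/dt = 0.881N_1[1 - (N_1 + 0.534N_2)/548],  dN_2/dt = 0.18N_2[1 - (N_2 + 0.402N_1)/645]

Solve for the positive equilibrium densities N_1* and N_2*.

Setting both brackets to zero gives the nullclines N_1 + 0.534N_2 = 548 and 0.402N_1 + N_2 = 645.
Substituting N_2 = 645 - 0.402N_1 into the first: N_1(1 - 0.534·0.402) = 548 - 0.534·645.
So N_1* = 204/0.785 = 259, and then N_2* = 645 - 0.402·259 = 541.

N_1* ≈ 259, N_2* ≈ 541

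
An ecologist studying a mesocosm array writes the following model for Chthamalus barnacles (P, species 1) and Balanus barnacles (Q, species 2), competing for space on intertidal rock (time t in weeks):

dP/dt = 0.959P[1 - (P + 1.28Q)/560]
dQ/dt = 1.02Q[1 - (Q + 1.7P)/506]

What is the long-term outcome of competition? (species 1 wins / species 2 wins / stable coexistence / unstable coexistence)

unstable coexistence (outcome depends on initial conditions)

Compare the nullcline intercepts: K1/α12 = 560/1.28 = 438 < K2 = 506; K2/α21 = 506/1.7 = 298 < K1 = 560.
Since both are reversed, neither can invade when rare; the interior point is a saddle.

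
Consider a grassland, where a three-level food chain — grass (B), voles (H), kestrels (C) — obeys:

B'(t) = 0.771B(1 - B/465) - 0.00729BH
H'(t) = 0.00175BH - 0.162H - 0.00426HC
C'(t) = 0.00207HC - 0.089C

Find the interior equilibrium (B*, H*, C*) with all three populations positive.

From dC/dt = 0: 0.00207H* = 0.089, so H* = 43.
From dB/dt = 0: 0.771(1 - B*/465) = 0.00729·43, giving B* = 465·(1 - 0.407) = 276.
From dH/dt = 0: 0.00175·276 - 0.162 = 0.00426C*, so C* = 0.321/0.00426 = 75.3.

B* ≈ 276, H* ≈ 43, C* ≈ 75.3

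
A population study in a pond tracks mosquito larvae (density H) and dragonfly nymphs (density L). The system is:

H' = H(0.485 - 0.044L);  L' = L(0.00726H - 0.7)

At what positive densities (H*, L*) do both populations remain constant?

Set dL/dt = 0 with L > 0: 0.00726H - 0.7 = 0, so H* = 0.7/0.00726 = 96.4.
Set dH/dt = 0 with H > 0: 0.485 - 0.044L = 0, so L* = 0.485/0.044 = 11.

H* ≈ 96.4, L* ≈ 11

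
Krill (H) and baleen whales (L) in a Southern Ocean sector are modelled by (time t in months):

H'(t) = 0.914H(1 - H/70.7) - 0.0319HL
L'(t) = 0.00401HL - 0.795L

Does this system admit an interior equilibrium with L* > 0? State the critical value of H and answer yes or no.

Threshold H = 198; K < 198, so no, the predator goes extinct.

The predator equation gives dL/dt > 0 only when H > 0.795/0.00401 = 198.
Without the predator, H → K = 70.7. Since 70.7 < 198, the predator cannot invade.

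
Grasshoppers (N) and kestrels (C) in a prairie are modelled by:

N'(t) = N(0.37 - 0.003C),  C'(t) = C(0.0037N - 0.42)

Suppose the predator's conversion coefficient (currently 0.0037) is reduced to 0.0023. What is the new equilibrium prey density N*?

N* ≈ 183

At the interior fixed point, setting dC/dt = 0 with C > 0 fixes N* = (predator death rate)/(NC coefficient) — independent of the other coefficients.
With the change, N* = 0.42/0.0023 = 183; it rises from 114.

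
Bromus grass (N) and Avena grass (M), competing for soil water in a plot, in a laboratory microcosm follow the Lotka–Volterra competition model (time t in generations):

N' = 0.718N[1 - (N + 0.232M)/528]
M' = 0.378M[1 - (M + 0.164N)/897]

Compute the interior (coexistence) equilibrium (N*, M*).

N* ≈ 333, M* ≈ 842

Setting both brackets to zero gives the nullclines N + 0.232M = 528 and 0.164N + M = 897.
Substituting M = 897 - 0.164N into the first: N(1 - 0.232·0.164) = 528 - 0.232·897.
So N* = 320/0.962 = 333, and then M* = 897 - 0.164·333 = 842.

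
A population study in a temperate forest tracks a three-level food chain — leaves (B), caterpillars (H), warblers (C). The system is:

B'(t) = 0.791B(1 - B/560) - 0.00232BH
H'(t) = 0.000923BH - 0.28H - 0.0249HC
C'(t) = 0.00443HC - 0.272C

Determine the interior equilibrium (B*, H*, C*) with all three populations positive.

B* ≈ 459, H* ≈ 61.4, C* ≈ 5.78

From dC/dt = 0: 0.00443H* = 0.272, so H* = 61.4.
From dB/dt = 0: 0.791(1 - B*/560) = 0.00232·61.4, giving B* = 560·(1 - 0.18) = 459.
From dH/dt = 0: 0.000923·459 - 0.28 = 0.0249C*, so C* = 0.144/0.0249 = 5.78.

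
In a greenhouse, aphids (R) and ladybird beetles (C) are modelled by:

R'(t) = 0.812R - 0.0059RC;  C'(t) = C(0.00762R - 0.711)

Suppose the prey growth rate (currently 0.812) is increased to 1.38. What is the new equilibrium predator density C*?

C* ≈ 234

At the interior fixed point, setting dR/dt = 0 with R > 0 fixes C* = (prey growth rate)/(RC coefficient) — independent of the other coefficients.
With the change, C* = 1.38/0.0059 = 234; it rises from 138.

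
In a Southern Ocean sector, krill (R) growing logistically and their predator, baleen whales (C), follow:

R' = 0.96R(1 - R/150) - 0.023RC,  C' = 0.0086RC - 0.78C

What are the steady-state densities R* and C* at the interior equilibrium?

R* ≈ 90.7, C* ≈ 16.5

From dC/dt = 0 with C > 0: 0.0086R* = 0.78, so R* = 90.7.
Substitute into dR/dt = 0: 0.96(1 - 90.7/150) = 0.023C*.
The bracket is 0.395, giving C* = 0.38/0.023 = 16.5.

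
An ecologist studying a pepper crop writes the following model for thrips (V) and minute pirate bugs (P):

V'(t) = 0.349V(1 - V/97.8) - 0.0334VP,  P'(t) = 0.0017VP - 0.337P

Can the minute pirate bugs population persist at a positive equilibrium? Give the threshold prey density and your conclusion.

Threshold V = 198; K < 198, so no, the predator goes extinct.

The predator equation gives dP/dt > 0 only when V > 0.337/0.0017 = 198.
Without the predator, V → K = 97.8. Since 97.8 < 198, the predator cannot invade.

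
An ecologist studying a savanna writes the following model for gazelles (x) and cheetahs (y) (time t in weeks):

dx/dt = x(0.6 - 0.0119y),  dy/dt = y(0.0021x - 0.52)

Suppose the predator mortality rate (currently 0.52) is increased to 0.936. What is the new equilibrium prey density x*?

x* ≈ 446

At the interior fixed point, setting dy/dt = 0 with y > 0 fixes x* = (predator death rate)/(xy coefficient) — independent of the other coefficients.
With the change, x* = 0.936/0.0021 = 446; it rises from 248.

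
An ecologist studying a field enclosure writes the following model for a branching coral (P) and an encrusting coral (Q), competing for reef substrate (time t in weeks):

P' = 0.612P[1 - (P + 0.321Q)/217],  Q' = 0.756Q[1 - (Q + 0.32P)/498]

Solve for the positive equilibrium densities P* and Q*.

Setting both brackets to zero gives the nullclines P + 0.321Q = 217 and 0.32P + Q = 498.
Substituting Q = 498 - 0.32P into the first: P(1 - 0.321·0.32) = 217 - 0.321·498.
So P* = 57.1/0.897 = 63.7, and then Q* = 498 - 0.32·63.7 = 478.

P* ≈ 63.7, Q* ≈ 478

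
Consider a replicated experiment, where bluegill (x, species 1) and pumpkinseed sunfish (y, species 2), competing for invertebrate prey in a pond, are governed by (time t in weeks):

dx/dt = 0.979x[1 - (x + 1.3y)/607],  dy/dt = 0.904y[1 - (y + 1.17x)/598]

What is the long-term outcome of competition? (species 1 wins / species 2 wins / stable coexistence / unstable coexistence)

unstable coexistence (outcome depends on initial conditions)

Compare the nullcline intercepts: K1/α12 = 607/1.3 = 467 < K2 = 598; K2/α21 = 598/1.17 = 511 < K1 = 607.
Since both are reversed, neither can invade when rare; the interior point is a saddle.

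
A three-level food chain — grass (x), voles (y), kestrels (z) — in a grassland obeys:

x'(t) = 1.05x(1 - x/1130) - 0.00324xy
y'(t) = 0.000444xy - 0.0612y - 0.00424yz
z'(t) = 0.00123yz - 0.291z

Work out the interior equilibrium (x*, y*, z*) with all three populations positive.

x* ≈ 305, y* ≈ 237, z* ≈ 17.5

From dz/dt = 0: 0.00123y* = 0.291, so y* = 237.
From dx/dt = 0: 1.05(1 - x*/1130) = 0.00324·237, giving x* = 1130·(1 - 0.73) = 305.
From dy/dt = 0: 0.000444·305 - 0.0612 = 0.00424z*, so z* = 0.0742/0.00424 = 17.5.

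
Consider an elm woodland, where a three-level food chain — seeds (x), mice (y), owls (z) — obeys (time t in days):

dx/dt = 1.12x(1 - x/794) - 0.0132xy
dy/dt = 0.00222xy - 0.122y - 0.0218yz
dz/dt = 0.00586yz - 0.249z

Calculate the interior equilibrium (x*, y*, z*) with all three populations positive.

From dz/dt = 0: 0.00586y* = 0.249, so y* = 42.5.
From dx/dt = 0: 1.12(1 - x*/794) = 0.0132·42.5, giving x* = 794·(1 - 0.501) = 396.
From dy/dt = 0: 0.00222·396 - 0.122 = 0.0218z*, so z* = 0.758/0.0218 = 34.8.

x* ≈ 396, y* ≈ 42.5, z* ≈ 34.8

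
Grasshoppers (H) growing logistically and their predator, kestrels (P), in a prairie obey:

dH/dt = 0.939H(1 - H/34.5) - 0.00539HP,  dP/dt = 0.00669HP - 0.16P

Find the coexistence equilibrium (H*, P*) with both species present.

From dP/dt = 0 with P > 0: 0.00669H* = 0.16, so H* = 23.9.
Substitute into dH/dt = 0: 0.939(1 - 23.9/34.5) = 0.00539P*.
The bracket is 0.307, giving P* = 0.288/0.00539 = 53.4.

H* ≈ 23.9, P* ≈ 53.4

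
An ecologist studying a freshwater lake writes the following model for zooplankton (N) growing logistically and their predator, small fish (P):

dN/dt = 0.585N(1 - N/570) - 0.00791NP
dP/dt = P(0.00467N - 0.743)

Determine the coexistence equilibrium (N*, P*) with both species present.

N* ≈ 159, P* ≈ 53.3

From dP/dt = 0 with P > 0: 0.00467N* = 0.743, so N* = 159.
Substitute into dN/dt = 0: 0.585(1 - 159/570) = 0.00791P*.
The bracket is 0.721, giving P* = 0.422/0.00791 = 53.3.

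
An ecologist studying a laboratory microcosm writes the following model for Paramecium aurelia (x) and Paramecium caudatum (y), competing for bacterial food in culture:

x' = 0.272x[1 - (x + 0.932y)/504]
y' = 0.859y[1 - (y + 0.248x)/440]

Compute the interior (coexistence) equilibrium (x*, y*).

x* ≈ 122, y* ≈ 410

Setting both brackets to zero gives the nullclines x + 0.932y = 504 and 0.248x + y = 440.
Substituting y = 440 - 0.248x into the first: x(1 - 0.932·0.248) = 504 - 0.932·440.
So x* = 93.9/0.769 = 122, and then y* = 440 - 0.248·122 = 410.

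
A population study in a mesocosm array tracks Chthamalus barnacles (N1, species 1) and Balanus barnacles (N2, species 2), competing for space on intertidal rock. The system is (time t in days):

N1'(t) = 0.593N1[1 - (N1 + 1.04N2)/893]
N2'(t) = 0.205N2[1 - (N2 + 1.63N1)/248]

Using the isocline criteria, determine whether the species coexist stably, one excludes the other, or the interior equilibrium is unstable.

species 1 excludes species 2

Compare the nullcline intercepts: K1/α12 = 893/1.04 = 859 > K2 = 248; K2/α21 = 248/1.63 = 152 < K1 = 893.
Since the inequalities point opposite ways, species 1 can invade but species 2 cannot.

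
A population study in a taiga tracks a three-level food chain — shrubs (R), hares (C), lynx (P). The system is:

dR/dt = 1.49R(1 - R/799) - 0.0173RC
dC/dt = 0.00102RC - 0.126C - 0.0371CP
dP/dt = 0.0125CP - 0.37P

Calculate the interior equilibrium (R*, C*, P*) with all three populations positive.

R* ≈ 524, C* ≈ 29.6, P* ≈ 11

From dP/dt = 0: 0.0125C* = 0.37, so C* = 29.6.
From dR/dt = 0: 1.49(1 - R*/799) = 0.0173·29.6, giving R* = 799·(1 - 0.344) = 524.
From dC/dt = 0: 0.00102·524 - 0.126 = 0.0371P*, so P* = 0.409/0.0371 = 11.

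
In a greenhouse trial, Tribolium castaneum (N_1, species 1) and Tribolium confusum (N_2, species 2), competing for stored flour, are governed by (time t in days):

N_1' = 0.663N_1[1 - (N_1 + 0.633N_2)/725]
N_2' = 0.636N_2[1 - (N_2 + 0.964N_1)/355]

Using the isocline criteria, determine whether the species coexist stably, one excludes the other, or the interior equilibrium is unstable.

Compare the nullcline intercepts: K1/α12 = 725/0.633 = 1150 > K2 = 355; K2/α21 = 355/0.964 = 368 < K1 = 725.
Since the inequalities point opposite ways, species 1 can invade but species 2 cannot.

species 1 excludes species 2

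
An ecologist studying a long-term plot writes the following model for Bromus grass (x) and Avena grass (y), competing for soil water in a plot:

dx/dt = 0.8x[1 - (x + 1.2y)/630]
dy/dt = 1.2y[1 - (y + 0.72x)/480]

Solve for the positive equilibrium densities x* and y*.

x* ≈ 397, y* ≈ 194

Setting both brackets to zero gives the nullclines x + 1.2y = 630 and 0.72x + y = 480.
Substituting y = 480 - 0.72x into the first: x(1 - 1.2·0.72) = 630 - 1.2·480.
So x* = 54/0.136 = 397, and then y* = 480 - 0.72·397 = 194.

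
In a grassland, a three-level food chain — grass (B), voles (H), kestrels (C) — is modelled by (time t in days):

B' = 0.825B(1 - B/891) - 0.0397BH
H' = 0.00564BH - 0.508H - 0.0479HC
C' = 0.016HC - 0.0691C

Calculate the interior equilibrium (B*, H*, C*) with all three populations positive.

B* ≈ 706, H* ≈ 4.32, C* ≈ 72.5

From dC/dt = 0: 0.016H* = 0.0691, so H* = 4.32.
From dB/dt = 0: 0.825(1 - B*/891) = 0.0397·4.32, giving B* = 891·(1 - 0.208) = 706.
From dH/dt = 0: 0.00564·706 - 0.508 = 0.0479C*, so C* = 3.47/0.0479 = 72.5.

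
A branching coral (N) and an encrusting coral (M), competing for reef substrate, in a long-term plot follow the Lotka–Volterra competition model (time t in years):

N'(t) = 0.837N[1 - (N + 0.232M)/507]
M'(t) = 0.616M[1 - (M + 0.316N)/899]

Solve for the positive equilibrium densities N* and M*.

N* ≈ 322, M* ≈ 797

Setting both brackets to zero gives the nullclines N + 0.232M = 507 and 0.316N + M = 899.
Substituting M = 899 - 0.316N into the first: N(1 - 0.232·0.316) = 507 - 0.232·899.
So N* = 298/0.927 = 322, and then M* = 899 - 0.316·322 = 797.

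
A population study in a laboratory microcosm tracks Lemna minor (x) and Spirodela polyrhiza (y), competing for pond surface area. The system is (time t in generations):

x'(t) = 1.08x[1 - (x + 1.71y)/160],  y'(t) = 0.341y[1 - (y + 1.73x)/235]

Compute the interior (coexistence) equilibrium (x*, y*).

x* ≈ 123, y* ≈ 21.3

Setting both brackets to zero gives the nullclines x + 1.71y = 160 and 1.73x + y = 235.
Substituting y = 235 - 1.73x into the first: x(1 - 1.71·1.73) = 160 - 1.71·235.
So x* = -242/-1.96 = 123, and then y* = 235 - 1.73·123 = 21.3.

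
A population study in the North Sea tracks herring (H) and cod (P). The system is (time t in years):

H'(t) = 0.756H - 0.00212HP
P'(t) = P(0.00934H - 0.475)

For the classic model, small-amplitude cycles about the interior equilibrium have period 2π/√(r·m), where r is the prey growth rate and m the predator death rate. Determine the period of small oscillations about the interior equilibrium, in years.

T ≈ 10.5 years

Here r = 0.756 and m = 0.475, so r·m = 0.359.
ω = √0.359 = 0.599 per year, hence T = 2π/ω ≈ 10.5 years.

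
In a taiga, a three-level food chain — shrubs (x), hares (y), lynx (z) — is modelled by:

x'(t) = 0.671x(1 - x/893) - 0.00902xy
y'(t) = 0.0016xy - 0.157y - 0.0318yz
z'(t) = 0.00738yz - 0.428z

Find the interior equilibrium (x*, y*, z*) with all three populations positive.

From dz/dt = 0: 0.00738y* = 0.428, so y* = 58.
From dx/dt = 0: 0.671(1 - x*/893) = 0.00902·58, giving x* = 893·(1 - 0.78) = 197.
From dy/dt = 0: 0.0016·197 - 0.157 = 0.0318z*, so z* = 0.158/0.0318 = 4.97.

x* ≈ 197, y* ≈ 58, z* ≈ 4.97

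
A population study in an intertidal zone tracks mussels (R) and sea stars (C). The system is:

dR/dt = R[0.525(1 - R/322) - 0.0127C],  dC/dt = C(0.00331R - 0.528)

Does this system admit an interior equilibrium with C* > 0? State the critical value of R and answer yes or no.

Threshold R = 160; K > 160, so yes, the predator persists.

The predator equation gives dC/dt > 0 only when R > 0.528/0.00331 = 160.
Without the predator, R → K = 322. Since 322 > 160, the predator can invade and persist.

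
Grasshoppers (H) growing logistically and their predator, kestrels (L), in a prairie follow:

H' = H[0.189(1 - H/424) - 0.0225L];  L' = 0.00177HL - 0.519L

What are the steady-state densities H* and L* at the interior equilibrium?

H* ≈ 293, L* ≈ 2.59

From dL/dt = 0 with L > 0: 0.00177H* = 0.519, so H* = 293.
Substitute into dH/dt = 0: 0.189(1 - 293/424) = 0.0225L*.
The bracket is 0.308, giving L* = 0.0583/0.0225 = 2.59.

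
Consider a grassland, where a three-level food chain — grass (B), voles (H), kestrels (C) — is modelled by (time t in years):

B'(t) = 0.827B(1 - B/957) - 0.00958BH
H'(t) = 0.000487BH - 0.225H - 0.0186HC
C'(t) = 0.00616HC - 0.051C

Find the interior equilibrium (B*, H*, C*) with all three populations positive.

B* ≈ 865, H* ≈ 8.28, C* ≈ 10.6

From dC/dt = 0: 0.00616H* = 0.051, so H* = 8.28.
From dB/dt = 0: 0.827(1 - B*/957) = 0.00958·8.28, giving B* = 957·(1 - 0.0959) = 865.
From dH/dt = 0: 0.000487·865 - 0.225 = 0.0186C*, so C* = 0.196/0.0186 = 10.6.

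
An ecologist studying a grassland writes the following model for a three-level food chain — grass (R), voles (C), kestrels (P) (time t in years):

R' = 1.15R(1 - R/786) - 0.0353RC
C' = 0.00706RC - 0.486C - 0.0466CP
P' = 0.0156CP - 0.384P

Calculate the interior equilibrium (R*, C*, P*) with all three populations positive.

R* ≈ 192, C* ≈ 24.6, P* ≈ 18.7

From dP/dt = 0: 0.0156C* = 0.384, so C* = 24.6.
From dR/dt = 0: 1.15(1 - R*/786) = 0.0353·24.6, giving R* = 786·(1 - 0.756) = 192.
From dC/dt = 0: 0.00706·192 - 0.486 = 0.0466P*, so P* = 0.87/0.0466 = 18.7.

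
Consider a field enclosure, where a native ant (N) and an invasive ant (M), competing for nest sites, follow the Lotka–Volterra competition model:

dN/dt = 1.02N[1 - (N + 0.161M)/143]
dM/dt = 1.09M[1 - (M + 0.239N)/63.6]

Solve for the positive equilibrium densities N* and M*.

Setting both brackets to zero gives the nullclines N + 0.161M = 143 and 0.239N + M = 63.6.
Substituting M = 63.6 - 0.239N into the first: N(1 - 0.161·0.239) = 143 - 0.161·63.6.
So N* = 133/0.962 = 138, and then M* = 63.6 - 0.239·138 = 30.6.

N* ≈ 138, M* ≈ 30.6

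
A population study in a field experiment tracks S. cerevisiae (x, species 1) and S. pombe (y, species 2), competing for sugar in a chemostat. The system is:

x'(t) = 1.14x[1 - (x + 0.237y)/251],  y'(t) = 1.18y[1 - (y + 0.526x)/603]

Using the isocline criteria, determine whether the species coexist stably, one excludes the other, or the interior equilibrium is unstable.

Compare the nullcline intercepts: K1/α12 = 251/0.237 = 1060 > K2 = 603; K2/α21 = 603/0.526 = 1150 > K1 = 251.
Since both inequalities hold, each species can invade when rare, so the interior equilibrium is stable.

stable coexistence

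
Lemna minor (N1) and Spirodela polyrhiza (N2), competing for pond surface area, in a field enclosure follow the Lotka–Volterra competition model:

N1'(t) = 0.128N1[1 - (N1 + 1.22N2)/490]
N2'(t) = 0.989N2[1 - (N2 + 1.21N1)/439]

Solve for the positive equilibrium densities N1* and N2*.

N1* ≈ 95.7, N2* ≈ 323

Setting both brackets to zero gives the nullclines N1 + 1.22N2 = 490 and 1.21N1 + N2 = 439.
Substituting N2 = 439 - 1.21N1 into the first: N1(1 - 1.22·1.21) = 490 - 1.22·439.
So N1* = -45.6/-0.476 = 95.7, and then N2* = 439 - 1.21·95.7 = 323.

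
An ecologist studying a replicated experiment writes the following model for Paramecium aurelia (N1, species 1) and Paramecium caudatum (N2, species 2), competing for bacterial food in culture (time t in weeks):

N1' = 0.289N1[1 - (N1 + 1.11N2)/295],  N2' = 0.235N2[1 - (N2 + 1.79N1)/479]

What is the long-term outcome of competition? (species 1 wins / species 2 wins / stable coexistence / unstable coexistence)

Compare the nullcline intercepts: K1/α12 = 295/1.11 = 266 < K2 = 479; K2/α21 = 479/1.79 = 268 < K1 = 295.
Since both are reversed, neither can invade when rare; the interior point is a saddle.

unstable coexistence (outcome depends on initial conditions)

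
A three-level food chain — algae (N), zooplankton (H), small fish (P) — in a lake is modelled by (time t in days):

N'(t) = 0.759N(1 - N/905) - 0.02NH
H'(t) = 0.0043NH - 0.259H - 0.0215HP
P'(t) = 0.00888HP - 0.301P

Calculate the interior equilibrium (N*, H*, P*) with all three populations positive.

From dP/dt = 0: 0.00888H* = 0.301, so H* = 33.9.
From dN/dt = 0: 0.759(1 - N*/905) = 0.02·33.9, giving N* = 905·(1 - 0.893) = 96.7.
From dH/dt = 0: 0.0043·96.7 - 0.259 = 0.0215P*, so P* = 0.157/0.0215 = 7.29.

N* ≈ 96.7, H* ≈ 33.9, P* ≈ 7.29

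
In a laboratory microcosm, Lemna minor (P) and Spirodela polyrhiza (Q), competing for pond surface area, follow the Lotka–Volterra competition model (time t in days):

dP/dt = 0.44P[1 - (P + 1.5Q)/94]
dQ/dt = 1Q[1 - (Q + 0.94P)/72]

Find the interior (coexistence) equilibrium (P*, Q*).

Setting both brackets to zero gives the nullclines P + 1.5Q = 94 and 0.94P + Q = 72.
Substituting Q = 72 - 0.94P into the first: P(1 - 1.5·0.94) = 94 - 1.5·72.
So P* = -14/-0.41 = 34.1, and then Q* = 72 - 0.94·34.1 = 39.9.

P* ≈ 34.1, Q* ≈ 39.9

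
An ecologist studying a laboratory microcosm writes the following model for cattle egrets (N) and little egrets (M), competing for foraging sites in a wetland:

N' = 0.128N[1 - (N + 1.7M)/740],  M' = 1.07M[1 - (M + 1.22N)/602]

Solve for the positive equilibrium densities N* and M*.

Setting both brackets to zero gives the nullclines N + 1.7M = 740 and 1.22N + M = 602.
Substituting M = 602 - 1.22N into the first: N(1 - 1.7·1.22) = 740 - 1.7·602.
So N* = -283/-1.07 = 264, and then M* = 602 - 1.22·264 = 280.

N* ≈ 264, M* ≈ 280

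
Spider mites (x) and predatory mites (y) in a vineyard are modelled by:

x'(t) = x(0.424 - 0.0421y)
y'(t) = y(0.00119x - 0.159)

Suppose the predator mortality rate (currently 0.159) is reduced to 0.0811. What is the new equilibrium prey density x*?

x* ≈ 68.2

At the interior fixed point, setting dy/dt = 0 with y > 0 fixes x* = (predator death rate)/(xy coefficient) — independent of the other coefficients.
With the change, x* = 0.0811/0.00119 = 68.2; it falls from 134.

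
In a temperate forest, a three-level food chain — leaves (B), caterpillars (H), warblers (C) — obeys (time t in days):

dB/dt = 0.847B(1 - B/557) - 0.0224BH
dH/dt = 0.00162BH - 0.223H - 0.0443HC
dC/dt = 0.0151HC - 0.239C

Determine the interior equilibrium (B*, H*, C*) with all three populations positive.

From dC/dt = 0: 0.0151H* = 0.239, so H* = 15.8.
From dB/dt = 0: 0.847(1 - B*/557) = 0.0224·15.8, giving B* = 557·(1 - 0.419) = 324.
From dH/dt = 0: 0.00162·324 - 0.223 = 0.0443C*, so C* = 0.302/0.0443 = 6.81.

B* ≈ 324, H* ≈ 15.8, C* ≈ 6.81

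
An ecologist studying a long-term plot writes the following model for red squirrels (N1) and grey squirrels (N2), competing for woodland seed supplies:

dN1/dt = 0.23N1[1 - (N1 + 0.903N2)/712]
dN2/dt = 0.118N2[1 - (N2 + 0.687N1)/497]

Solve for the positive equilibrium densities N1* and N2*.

Setting both brackets to zero gives the nullclines N1 + 0.903N2 = 712 and 0.687N1 + N2 = 497.
Substituting N2 = 497 - 0.687N1 into the first: N1(1 - 0.903·0.687) = 712 - 0.903·497.
So N1* = 263/0.38 = 693, and then N2* = 497 - 0.687·693 = 20.7.

N1* ≈ 693, N2* ≈ 20.7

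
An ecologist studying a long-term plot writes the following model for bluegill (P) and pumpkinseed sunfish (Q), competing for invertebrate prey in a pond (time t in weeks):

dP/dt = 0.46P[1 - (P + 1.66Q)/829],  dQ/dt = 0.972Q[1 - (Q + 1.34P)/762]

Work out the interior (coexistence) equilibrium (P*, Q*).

P* ≈ 356, Q* ≈ 285

Setting both brackets to zero gives the nullclines P + 1.66Q = 829 and 1.34P + Q = 762.
Substituting Q = 762 - 1.34P into the first: P(1 - 1.66·1.34) = 829 - 1.66·762.
So P* = -436/-1.22 = 356, and then Q* = 762 - 1.34·356 = 285.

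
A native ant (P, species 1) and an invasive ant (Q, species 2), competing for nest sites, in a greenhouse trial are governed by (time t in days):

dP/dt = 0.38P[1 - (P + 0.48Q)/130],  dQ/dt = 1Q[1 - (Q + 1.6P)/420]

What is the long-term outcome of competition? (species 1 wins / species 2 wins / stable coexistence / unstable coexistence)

Compare the nullcline intercepts: K1/α12 = 130/0.48 = 271 < K2 = 420; K2/α21 = 420/1.6 = 262 > K1 = 130.
Since the inequalities point opposite ways, species 2 can invade but species 1 cannot.

species 2 excludes species 1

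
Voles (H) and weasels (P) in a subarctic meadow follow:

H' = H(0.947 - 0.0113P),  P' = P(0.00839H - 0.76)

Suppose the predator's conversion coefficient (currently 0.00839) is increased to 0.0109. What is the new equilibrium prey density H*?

At the interior fixed point, setting dP/dt = 0 with P > 0 fixes H* = (predator death rate)/(HP coefficient) — independent of the other coefficients.
With the change, H* = 0.76/0.0109 = 69.7; it falls from 90.6.

H* ≈ 69.7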